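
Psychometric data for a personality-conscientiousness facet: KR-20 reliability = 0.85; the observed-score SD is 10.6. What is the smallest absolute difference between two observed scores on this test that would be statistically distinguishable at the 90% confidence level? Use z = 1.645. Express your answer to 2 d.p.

9.55

SEM = 10.6000·√(1 − 0.8500) ≃ 4.1054
Standard error of the difference = 4.1054·√2 ≃ 5.8059
Smallest detectable difference = 1.645·5.8059 ≃ 9.5506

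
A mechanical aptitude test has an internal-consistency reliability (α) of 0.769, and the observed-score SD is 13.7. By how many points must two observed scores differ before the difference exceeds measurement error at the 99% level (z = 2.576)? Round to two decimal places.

23.99

SEM = 13.700 * √(1 − 0.769) = 13.700 * √0.231 ≈ 13.700 * 0.481 ≈ 6.585
SE_diff = SEM * √2 ≈ 6.585 * 1.414 ≈ 9.312
Minimum reliable difference = 2.576 * SE_diff ≈ 2.576 * 9.312 ≈ 23.988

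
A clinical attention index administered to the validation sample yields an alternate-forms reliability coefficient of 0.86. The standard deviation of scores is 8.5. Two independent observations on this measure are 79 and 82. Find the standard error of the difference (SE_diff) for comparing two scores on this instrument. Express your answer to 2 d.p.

4.50

SEM = 8.500 × √(1 − 0.860) = 8.500 × √0.140 ≈ 8.500 × 0.374 ≈ 3.180
SE_diff = √2 × SEM ≈ 4.498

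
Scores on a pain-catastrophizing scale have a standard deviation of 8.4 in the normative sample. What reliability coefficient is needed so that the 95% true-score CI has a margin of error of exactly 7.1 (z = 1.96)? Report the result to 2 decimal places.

0.81

Required SEM = 7.1 / 1.96 ≈ 3.6224
Required reliability = 1 − (SEM/SD)² = 1 − 0.1860 ≈ 0.8140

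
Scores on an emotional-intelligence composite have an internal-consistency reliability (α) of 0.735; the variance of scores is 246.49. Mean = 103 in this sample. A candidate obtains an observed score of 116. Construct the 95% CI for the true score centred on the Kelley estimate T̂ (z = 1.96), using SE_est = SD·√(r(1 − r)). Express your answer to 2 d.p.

[98.97, 126.14]

SD = √246.49 = 15.7000
T̂ = 0.7350(116) + 0.2650(103) ≈ 112.5550
SE_est = 15.7000*√(0.7350*0.2650) ≈ 6.9289
95% CI: 112.5550 ± 13.5807 ≈ (98.9743, 126.1357)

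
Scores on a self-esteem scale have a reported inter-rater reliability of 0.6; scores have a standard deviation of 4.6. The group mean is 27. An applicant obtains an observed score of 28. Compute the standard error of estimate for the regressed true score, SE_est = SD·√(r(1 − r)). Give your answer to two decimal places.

SE_est = 4.6000×√(0.6000×0.4000) ≈ 2.2535

2.25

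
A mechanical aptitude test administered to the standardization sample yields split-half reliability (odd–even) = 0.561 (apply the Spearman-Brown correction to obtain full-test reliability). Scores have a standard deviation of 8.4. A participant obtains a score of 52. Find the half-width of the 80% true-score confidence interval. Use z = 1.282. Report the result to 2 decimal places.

Spearman-Brown: r = 2(0.561) / (1 + 0.561) = 1.1220 / 1.5610 ≃ 0.7188
The standard error of measurement is 8.4000·√(1 − 0.7188) ≃ 8.4000·0.5303 ≃ 4.4546.
Half-width = 1.282·4.4546 ≃ 5.7108

5.71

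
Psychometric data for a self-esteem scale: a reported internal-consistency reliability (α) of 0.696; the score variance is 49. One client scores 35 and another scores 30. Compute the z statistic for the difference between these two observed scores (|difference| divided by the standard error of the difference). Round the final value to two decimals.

σ = 49^(1/2) = 7.00000
SEM = 7.00000 × √(1 − 0.69600) = 7.00000 × √0.30400 ≈ 7.00000 × 0.55136 ≈ 3.85953
SE_diff = √2 × SEM ≈ 5.45820
z = 5 / 5.45820 ≈ 0.91605

0.92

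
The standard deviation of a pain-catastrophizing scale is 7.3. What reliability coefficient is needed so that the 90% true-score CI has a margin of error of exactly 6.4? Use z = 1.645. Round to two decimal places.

0.72

SEM needed = half-width / z = 6.4/1.645 ≃ 3.891
r = 1 − (3.891/7.3)² ≃ 1 − 0.284 ≃ 0.716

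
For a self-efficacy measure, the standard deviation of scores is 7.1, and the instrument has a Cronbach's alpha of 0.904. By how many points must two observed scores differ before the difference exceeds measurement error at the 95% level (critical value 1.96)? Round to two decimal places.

The standard error of measurement is 7.1000·√(1 − 0.9040) ≈ 7.1000·0.3098 ≈ 2.1999.
Standard error of the difference = 2.1999·√2 ≈ 3.1111
Minimum reliable difference = 1.96 · SE_diff ≈ 1.96 · 3.1111 ≈ 6.0977

6.10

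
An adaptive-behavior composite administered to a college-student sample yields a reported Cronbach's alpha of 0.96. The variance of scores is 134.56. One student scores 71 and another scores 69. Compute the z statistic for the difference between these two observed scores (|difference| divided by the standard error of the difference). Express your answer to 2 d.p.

SD = √134.56 ≃ 11.600
SEM = 11.600 * √(1 − 0.960) = 11.600 * √0.040 ≃ 11.600 * 0.200 ≃ 2.320
SE_diff = SEM * √2 ≃ 2.320 * 1.414 ≃ 3.281
z = |71 − 69| / 3.281 = 2 / 3.281 ≃ 0.610

0.61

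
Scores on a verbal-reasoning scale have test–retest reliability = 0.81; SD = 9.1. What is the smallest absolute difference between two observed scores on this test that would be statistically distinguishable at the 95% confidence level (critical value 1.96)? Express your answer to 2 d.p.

SEM = 9.1000 * √(1 − 0.8100) = 9.1000 * √0.1900 ≈ 9.1000 * 0.4359 ≈ 3.9666
SE_diff = √2 * SEM ≈ 5.6096
Minimum reliable difference = 1.96 * SE_diff ≈ 1.96 * 5.6096 ≈ 10.9948

10.99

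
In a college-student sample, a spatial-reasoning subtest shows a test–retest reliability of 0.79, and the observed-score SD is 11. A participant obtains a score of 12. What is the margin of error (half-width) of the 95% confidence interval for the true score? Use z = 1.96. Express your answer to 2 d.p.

9.88

The standard error of measurement is 11.0000·√(1 − 0.7900) ≈ 11.0000·0.4583 ≈ 5.0408.
1.96 · SEM ≈ 9.8800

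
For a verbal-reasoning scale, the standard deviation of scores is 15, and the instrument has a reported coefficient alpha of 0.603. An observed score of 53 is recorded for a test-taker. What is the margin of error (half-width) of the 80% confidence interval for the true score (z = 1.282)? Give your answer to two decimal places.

12.12

SEM = 15.0000·√(1 − 0.6030) ≈ 9.4512
Margin = 1.282 · 9.4512 ≈ 12.1164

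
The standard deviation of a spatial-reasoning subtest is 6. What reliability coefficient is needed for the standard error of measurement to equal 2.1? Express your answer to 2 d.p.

0.88

Required reliability = 1 − (SEM/SD)² = 1 − 0.1225 ≃ 0.8775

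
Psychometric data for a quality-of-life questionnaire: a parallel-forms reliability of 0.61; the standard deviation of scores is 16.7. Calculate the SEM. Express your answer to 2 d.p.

The standard error of measurement is 16.70000·√(1 − 0.61000) ≈ 16.70000·0.62450 ≈ 10.42915.

10.43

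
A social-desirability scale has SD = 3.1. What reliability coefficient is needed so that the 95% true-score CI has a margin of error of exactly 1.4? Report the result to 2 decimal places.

SEM needed = half-width / z = 1.4/1.96 ≈ 0.7143
Required reliability = 1 − (SEM/SD)² = 1 − 0.0531 ≈ 0.9469

0.95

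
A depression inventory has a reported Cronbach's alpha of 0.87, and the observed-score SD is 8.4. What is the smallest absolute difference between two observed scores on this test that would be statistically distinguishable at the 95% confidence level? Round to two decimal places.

The standard error of measurement is 8.400*√(1 − 0.870) ≈ 8.400*0.361 ≈ 3.029.
Standard error of the difference = 3.029·√2 ≈ 4.283
Minimum reliable difference = 1.96 * SE_diff ≈ 1.96 * 4.283 ≈ 8.395

8.40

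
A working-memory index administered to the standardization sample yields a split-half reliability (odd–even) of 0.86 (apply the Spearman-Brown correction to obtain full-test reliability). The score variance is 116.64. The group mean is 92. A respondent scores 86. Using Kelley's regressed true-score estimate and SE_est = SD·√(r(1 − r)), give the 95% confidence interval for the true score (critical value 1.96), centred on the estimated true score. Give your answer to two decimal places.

SD = √116.64 = 10.80000
Full-length reliability (Spearman-Brown) = 2(0.86)/(1+0.86) ≈ 0.92473
T̂ = 0.92473(86) + 0.07527(92) ≈ 86.45161
SE_est = 10.80000×√(0.92473×0.07527) ≈ 2.84931
95% CI: 86.45161 ± 5.58464 ≈ (80.86697, 92.03625)

[80.87, 92.04]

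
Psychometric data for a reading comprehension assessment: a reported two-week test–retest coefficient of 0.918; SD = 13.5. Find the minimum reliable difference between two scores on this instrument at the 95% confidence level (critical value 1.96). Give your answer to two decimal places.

10.72

SEM = 13.5000*√(1 − 0.9180) ≈ 3.8658
SE_diff = SEM * √2 ≈ 3.8658 * 1.4142 ≈ 5.4671
Minimum reliable difference = 1.96 * SE_diff ≈ 1.96 * 5.4671 ≈ 10.7155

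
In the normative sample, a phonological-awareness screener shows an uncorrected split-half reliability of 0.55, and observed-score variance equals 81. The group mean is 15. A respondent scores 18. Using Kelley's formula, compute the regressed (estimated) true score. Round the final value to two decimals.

17.13

Spearman-Brown: r = 2(0.55) / (1 + 0.55) = 1.1000 / 1.5500 ≃ 0.7097
Estimated true score = 0.7097×18 + (1 − 0.7097)×15 ≃ 17.1290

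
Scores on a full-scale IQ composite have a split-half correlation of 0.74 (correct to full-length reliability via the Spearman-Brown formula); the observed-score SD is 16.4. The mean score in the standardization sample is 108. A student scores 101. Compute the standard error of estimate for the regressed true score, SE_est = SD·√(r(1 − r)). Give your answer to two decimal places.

5.85

Spearman-Brown: r = 2(0.74) / (1 + 0.74) = 1.48000 / 1.74000 ≃ 0.85057
SE_est = 16.40000×√(0.85057×0.14943) ≃ 5.84672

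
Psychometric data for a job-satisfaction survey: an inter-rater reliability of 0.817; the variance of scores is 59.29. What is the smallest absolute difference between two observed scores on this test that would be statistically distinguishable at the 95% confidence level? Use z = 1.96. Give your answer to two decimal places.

9.13

σ = 59.29^(1/2) = 7.70000
SEM = 7.70000·√(1 − 0.81700) ≈ 3.29394
SE_diff = √2 · SEM ≈ 4.65834
Minimum reliable difference = 1.96 · SE_diff ≈ 1.96 · 4.65834 ≈ 9.13035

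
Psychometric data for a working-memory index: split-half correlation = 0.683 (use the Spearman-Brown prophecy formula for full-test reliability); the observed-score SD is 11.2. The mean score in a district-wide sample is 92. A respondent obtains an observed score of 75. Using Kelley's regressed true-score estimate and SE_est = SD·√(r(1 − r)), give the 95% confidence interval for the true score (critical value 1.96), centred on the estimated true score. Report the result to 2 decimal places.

[69.62, 86.79]

r_full = 2·0.683 / (1 + 0.683) ≈ 0.8116
T̂ = r·X + (1 − r)·M = 0.8116*75 + 0.1884*92 ≈ 60.8734 + 17.3286 ≈ 78.2020
SE_est = 11.2000·√[r(1 − r)] ≈ 4.3791
95% CI: 78.2020 ± 8.5831 ≈ (69.6189, 86.7851)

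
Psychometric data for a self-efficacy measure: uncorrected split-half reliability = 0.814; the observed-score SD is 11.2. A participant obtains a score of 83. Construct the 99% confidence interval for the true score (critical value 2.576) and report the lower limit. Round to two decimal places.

73.76

Spearman-Brown: r = 2(0.814) / (1 + 0.814) = 1.628 / 1.814 ≈ 0.897
SEM = 11.200 * √(1 − 0.897) = 11.200 * √0.103 ≈ 11.200 * 0.320 ≈ 3.586
Margin = 2.576 * 3.586 ≈ 9.239
Lower limit = 83 − 9.239 ≈ 73.761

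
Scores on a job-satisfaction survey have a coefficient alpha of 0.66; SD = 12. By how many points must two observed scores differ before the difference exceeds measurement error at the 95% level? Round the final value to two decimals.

19.40

SEM = 12.000 × √(1 − 0.660) = 12.000 × √0.340 ≈ 12.000 × 0.583 ≈ 6.997
Standard error of the difference = 6.997·√2 ≈ 9.895
Smallest detectable difference = 1.96×9.895 ≈ 19.395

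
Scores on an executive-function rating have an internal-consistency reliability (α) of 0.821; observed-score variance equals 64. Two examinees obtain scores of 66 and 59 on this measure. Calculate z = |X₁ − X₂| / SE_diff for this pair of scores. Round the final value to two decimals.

1.46

σ = 64^(1/2) = 8.0000
SEM = 8.0000 · √(1 − 0.8210) = 8.0000 · √0.1790 ≃ 8.0000 · 0.4231 ≃ 3.3847
SE_diff = √2 · SEM ≃ 4.7866
z = |66 − 59| / 4.7866 = 7 / 4.7866 ≃ 1.4624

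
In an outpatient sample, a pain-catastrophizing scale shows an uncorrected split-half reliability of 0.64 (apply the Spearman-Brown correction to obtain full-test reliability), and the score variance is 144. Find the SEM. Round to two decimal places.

SD = √144 ≈ 12.00000
r_full = 2·0.64 / (1 + 0.64) ≈ 0.78049
SEM = 12.00000×√(1 − 0.78049) ≈ 5.62226

5.62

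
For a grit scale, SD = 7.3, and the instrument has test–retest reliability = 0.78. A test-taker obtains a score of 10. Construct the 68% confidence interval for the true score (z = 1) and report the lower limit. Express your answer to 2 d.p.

SEM = 7.3000 · √(1 − 0.7800) = 7.3000 · √0.2200 ≈ 7.3000 · 0.4690 ≈ 3.4240
1 · SEM ≈ 3.4240
Lower limit = 10 − 3.4240 ≈ 6.5760

6.58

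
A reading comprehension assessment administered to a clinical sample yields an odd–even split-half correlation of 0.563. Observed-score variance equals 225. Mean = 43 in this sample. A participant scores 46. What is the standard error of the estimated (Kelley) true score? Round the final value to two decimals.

6.73

σ = 225^(1/2) = 15.000
Spearman-Brown: r = 2(0.563) / (1 + 0.563) = 1.126 / 1.563 ≃ 0.720
SE_est = SD * √(r(1 − r)) = 15.000 * √0.201 ≃ 15.000 * 0.449 ≃ 6.732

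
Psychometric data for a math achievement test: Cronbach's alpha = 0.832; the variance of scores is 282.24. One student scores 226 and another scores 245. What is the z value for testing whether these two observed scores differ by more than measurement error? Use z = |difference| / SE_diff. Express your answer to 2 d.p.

σ = 282.24^(1/2) = 16.8000
SEM = 16.8000 * √(1 − 0.8320) = 16.8000 * √0.1680 ≈ 16.8000 * 0.4099 ≈ 6.8860
SE_diff = √2 * SEM ≈ 9.7382
z = 19 / 9.7382 ≈ 1.9511

1.95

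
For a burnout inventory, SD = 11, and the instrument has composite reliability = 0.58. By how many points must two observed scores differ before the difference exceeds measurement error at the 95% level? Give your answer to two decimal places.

19.76

SEM = 11.000 * √(1 − 0.580) = 11.000 * √0.420 ≃ 11.000 * 0.648 ≃ 7.129
SE_diff = SEM * √2 ≃ 7.129 * 1.414 ≃ 10.082
Smallest detectable difference = 1.96*10.082 ≃ 19.760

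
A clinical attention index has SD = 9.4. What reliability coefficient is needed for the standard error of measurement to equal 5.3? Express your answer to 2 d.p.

Required reliability = 1 − (SEM/SD)² = 1 − 0.3179 ≈ 0.6821

0.68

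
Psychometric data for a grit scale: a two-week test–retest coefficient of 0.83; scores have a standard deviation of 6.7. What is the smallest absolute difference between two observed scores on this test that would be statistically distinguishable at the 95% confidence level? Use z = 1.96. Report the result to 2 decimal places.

SEM = 6.700 × √(1 − 0.830) = 6.700 × √0.170 ≈ 6.700 × 0.412 ≈ 2.762
SE_diff = SEM × √2 ≈ 2.762 × 1.414 ≈ 3.907
Minimum reliable difference = 1.96 × SE_diff ≈ 1.96 × 3.907 ≈ 7.657

7.66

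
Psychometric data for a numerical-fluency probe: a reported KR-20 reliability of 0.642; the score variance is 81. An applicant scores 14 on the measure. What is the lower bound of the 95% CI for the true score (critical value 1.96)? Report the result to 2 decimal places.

3.45

SD = √81 = 9.0000
The standard error of measurement is 9.0000×√(1 − 0.6420) ≈ 9.0000×0.5983 ≈ 5.3850.
1.96 × SEM ≈ 10.5546
Lower limit = 14 − 10.5546 ≈ 3.4454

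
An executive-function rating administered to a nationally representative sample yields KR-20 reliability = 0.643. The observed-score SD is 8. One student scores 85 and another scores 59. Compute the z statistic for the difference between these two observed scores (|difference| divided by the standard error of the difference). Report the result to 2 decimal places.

3.85

SEM = 8.0000 · √(1 − 0.6430) = 8.0000 · √0.3570 ≃ 8.0000 · 0.5975 ≃ 4.7800
SE_diff = √2 · SEM ≃ 6.7599
z = 26 / 6.7599 ≃ 3.8462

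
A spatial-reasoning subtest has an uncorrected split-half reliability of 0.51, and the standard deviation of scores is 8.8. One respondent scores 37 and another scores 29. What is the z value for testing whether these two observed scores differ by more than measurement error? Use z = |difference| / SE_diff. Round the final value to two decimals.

r_full = 2·0.51 / (1 + 0.51) ≈ 0.6755
SEM = 8.8000 × √(1 − 0.6755) = 8.8000 × √0.3245 ≈ 8.8000 × 0.5697 ≈ 5.0129
Standard error of the difference = 5.0129·√2 ≈ 7.0894
z = 8 / 7.0894 ≈ 1.1285

1.13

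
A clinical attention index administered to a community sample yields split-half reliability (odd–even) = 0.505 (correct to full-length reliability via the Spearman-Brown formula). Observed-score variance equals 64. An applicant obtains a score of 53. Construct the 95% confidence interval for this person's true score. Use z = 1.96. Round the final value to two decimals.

SD = √64 = 8.000
Spearman-Brown: r = 2(0.505) / (1 + 0.505) = 1.010 / 1.505 ≃ 0.671
SEM = 8.000 × √(1 − 0.671) = 8.000 × √0.329 ≃ 8.000 × 0.574 ≃ 4.588
Margin = 1.96 × 4.588 ≃ 8.992
95% CI: 53 ± 8.992 = [44.008, 61.992]

[44.01, 61.99]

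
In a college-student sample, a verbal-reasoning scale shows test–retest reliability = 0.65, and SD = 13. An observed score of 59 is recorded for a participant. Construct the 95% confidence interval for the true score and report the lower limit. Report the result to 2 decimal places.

SEM = 13.0000*√(1 − 0.6500) ≈ 7.6909
1.96 * SEM ≈ 15.0742
Lower bound: 59 − 15.0742 = 43.9258

43.93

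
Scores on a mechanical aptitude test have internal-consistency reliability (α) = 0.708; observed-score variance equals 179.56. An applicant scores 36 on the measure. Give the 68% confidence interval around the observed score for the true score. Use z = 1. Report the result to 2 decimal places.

SD = √179.56 ≃ 13.4000
SEM = 13.4000×√(1 − 0.7080) ≃ 7.2410
Margin = 1 × 7.2410 ≃ 7.2410
68% CI: 36 ± 7.2410 = [28.7590, 43.2410]

[28.76, 43.24]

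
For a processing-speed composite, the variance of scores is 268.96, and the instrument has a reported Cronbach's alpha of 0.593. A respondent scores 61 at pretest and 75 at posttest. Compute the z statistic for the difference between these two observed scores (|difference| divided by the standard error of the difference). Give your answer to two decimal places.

SD = √268.96 ≈ 16.400
SEM = 16.400 * √(1 − 0.593) = 16.400 * √0.407 ≈ 16.400 * 0.638 ≈ 10.463
SE_diff = SEM * √2 ≈ 10.463 * 1.414 ≈ 14.796
z = 14 / 14.796 ≈ 0.946

0.95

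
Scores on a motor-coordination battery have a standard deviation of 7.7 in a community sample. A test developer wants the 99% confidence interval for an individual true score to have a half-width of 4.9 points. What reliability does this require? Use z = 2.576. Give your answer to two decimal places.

0.94

Required SEM = 4.9 / 2.576 ≃ 1.9022
r = 1 − (SEM / SD)² = 1 − (1.9022 / 7.7)² ≃ 1 − 0.0610 ≃ 0.9390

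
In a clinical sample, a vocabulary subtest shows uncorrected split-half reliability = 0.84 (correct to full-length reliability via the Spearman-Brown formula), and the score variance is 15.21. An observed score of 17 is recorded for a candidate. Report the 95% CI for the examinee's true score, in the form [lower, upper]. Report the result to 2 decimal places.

SD = √15.21 ≈ 3.900
r_full = 2·0.84 / (1 + 0.84) ≈ 0.913
SEM = 3.900 · √(1 − 0.913) = 3.900 · √0.087 ≈ 3.900 · 0.295 ≈ 1.150
Half-width = 1.96·1.150 ≈ 2.254
Interval: (14.746, 19.254)

[14.75, 19.25]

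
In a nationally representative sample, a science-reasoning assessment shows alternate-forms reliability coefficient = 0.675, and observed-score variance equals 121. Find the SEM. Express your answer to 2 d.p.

SD = √121 = 11.000
SEM = 11.000 * √(1 − 0.675) = 11.000 * √0.325 ≃ 11.000 * 0.570 ≃ 6.271

6.27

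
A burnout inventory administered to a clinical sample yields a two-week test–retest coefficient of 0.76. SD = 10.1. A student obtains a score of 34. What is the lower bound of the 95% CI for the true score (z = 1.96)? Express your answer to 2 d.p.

24.30

SEM = 10.100 × √(1 − 0.760) = 10.100 × √0.240 ≃ 10.100 × 0.490 ≃ 4.948
1.96 × SEM ≃ 9.698
Lower limit = 34 − 9.698 ≃ 24.302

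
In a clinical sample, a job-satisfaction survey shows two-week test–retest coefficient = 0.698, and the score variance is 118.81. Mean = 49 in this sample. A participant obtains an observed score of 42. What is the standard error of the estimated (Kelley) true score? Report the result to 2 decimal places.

SD = √118.81 = 10.900
SE_est = 10.900·√(0.698·0.302) ≈ 5.004

5.00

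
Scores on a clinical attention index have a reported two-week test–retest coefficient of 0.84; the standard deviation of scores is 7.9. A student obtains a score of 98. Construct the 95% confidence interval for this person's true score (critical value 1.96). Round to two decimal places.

[91.81, 104.19]

SEM = 7.9000·√(1 − 0.8400) ≈ 3.1600
Margin = 1.96 · 3.1600 ≈ 6.1936
Interval: (91.8064, 104.1936)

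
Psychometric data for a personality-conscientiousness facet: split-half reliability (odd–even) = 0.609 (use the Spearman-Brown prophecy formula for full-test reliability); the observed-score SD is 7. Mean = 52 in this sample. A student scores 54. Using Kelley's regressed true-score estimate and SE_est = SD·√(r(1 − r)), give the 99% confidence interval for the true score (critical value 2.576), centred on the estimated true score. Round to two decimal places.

[45.78, 61.25]

Spearman-Brown: r = 2(0.609) / (1 + 0.609) = 1.218 / 1.609 ≈ 0.757
Estimated true score = 0.757*54 + (1 − 0.757)*52 ≈ 53.514
SE_est = SD * √(r(1 − r)) = 7.000 * √0.184 ≈ 7.000 * 0.429 ≈ 3.002
99% CI: 53.514 ± 7.734 ≈ (45.780, 61.248)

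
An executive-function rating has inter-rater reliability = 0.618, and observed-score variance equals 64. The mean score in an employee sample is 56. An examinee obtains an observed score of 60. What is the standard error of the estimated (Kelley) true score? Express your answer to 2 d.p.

σ = 64^(1/2) = 8.0000
SE_est = 8.0000·√[r(1 − r)] ≈ 3.8870

3.89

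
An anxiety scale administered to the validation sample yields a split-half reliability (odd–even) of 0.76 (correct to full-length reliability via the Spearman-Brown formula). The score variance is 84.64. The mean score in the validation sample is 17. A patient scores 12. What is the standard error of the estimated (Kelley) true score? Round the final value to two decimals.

SD = √84.64 ≈ 9.2000
r_full = 2·0.76 / (1 + 0.76) ≈ 0.8636
SE_est = SD × √(r(1 − r)) = 9.2000 × √0.1178 ≈ 9.2000 × 0.3432 ≈ 3.1572

3.16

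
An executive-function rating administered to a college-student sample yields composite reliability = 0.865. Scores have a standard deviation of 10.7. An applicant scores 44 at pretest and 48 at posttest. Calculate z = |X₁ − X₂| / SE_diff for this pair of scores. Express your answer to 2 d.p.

The standard error of measurement is 10.700·√(1 − 0.865) ≈ 10.700·0.367 ≈ 3.931.
SE_diff = SEM · √2 ≈ 3.931 · 1.414 ≈ 5.560
z = 4 / 5.560 ≈ 0.719

0.72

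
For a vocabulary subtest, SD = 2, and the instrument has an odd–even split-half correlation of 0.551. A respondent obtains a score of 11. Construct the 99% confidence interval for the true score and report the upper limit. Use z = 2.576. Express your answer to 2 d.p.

Full-length reliability (Spearman-Brown) = 2(0.551)/(1+0.551) ≈ 0.7105
SEM = 2.0000×√(1 − 0.7105) ≈ 1.0761
Half-width = 2.576×1.0761 ≈ 2.7720
Upper bound: 11 + 2.7720 = 13.7720

13.77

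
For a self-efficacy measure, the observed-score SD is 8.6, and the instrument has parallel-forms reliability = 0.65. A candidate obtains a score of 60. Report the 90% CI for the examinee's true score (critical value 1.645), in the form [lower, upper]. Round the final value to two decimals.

[51.63, 68.37]

SEM = 8.6000 · √(1 − 0.6500) = 8.6000 · √0.3500 ≃ 8.6000 · 0.5916 ≃ 5.0878
Margin = 1.645 · 5.0878 ≃ 8.3695
90% CI: 60 ± 8.3695 = [51.6305, 68.3695]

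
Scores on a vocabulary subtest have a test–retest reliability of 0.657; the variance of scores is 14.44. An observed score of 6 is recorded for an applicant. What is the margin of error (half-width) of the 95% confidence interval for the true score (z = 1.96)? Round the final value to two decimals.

σ = 14.44^(1/2) = 3.800
SEM = 3.800×√(1 − 0.657) ≈ 2.226
Margin = 1.96 × 2.226 ≈ 4.362

4.36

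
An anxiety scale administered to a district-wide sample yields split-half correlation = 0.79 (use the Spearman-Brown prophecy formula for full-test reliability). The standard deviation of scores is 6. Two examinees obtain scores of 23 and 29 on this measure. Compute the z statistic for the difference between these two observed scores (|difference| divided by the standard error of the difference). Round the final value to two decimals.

r_full = 2·0.79 / (1 + 0.79) ≃ 0.88268
SEM = 6.00000*√(1 − 0.88268) ≃ 2.05511
SE_diff = SEM * √2 ≃ 2.05511 * 1.41421 ≃ 2.90636
z = |23 − 29| / 2.90636 = 6 / 2.90636 ≃ 2.06444

2.06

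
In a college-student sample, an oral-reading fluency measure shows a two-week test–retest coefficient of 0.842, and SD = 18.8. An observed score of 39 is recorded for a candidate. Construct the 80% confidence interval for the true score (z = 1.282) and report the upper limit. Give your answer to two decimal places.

SEM = 18.8000 · √(1 − 0.8420) = 18.8000 · √0.1580 ≈ 18.8000 · 0.3975 ≈ 7.4729
Half-width = 1.282·7.4729 ≈ 9.5802
Upper bound: 39 + 9.5802 = 48.5802

48.58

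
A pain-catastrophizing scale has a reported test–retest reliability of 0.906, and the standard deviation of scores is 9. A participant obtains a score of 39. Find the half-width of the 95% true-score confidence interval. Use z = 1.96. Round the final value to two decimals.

5.41

The standard error of measurement is 9.0000·√(1 − 0.9060) ≈ 9.0000·0.3066 ≈ 2.7593.
Half-width = 1.96·2.7593 ≈ 5.4083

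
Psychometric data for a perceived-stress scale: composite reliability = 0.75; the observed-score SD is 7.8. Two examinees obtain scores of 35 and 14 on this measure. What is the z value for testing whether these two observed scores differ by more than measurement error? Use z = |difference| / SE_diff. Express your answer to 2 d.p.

3.81

The standard error of measurement is 7.8000·√(1 − 0.7500) ≈ 7.8000·0.5000 ≈ 3.9000.
Standard error of the difference = 3.9000·√2 ≈ 5.5154
z = |35 − 14| / 5.5154 = 21 / 5.5154 ≈ 3.8075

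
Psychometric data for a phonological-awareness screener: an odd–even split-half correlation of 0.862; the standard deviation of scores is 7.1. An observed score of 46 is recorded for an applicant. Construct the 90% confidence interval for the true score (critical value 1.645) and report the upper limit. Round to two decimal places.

49.18

Full-length reliability (Spearman-Brown) = 2(0.862)/(1+0.862) ≈ 0.9259
SEM = 7.1000 · √(1 − 0.9259) = 7.1000 · √0.0741 ≈ 7.1000 · 0.2722 ≈ 1.9329
Margin = 1.645 · 1.9329 ≈ 3.1796
Upper limit = 46 + 3.1796 ≈ 49.1796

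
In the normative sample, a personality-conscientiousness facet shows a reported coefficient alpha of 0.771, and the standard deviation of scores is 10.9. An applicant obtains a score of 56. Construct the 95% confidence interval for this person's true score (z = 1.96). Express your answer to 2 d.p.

SEM = 10.9000 × √(1 − 0.7710) = 10.9000 × √0.2290 ≈ 10.9000 × 0.4785 ≈ 5.2161
Margin = 1.96 × 5.2161 ≈ 10.2235
Interval: (45.7765, 66.2235)

[45.78, 66.22]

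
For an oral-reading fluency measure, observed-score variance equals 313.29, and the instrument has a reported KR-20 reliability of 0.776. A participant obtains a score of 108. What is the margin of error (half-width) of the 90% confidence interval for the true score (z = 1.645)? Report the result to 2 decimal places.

SD = √313.29 ≈ 17.70000
SEM = 17.70000*√(1 − 0.77600) ≈ 8.37717
1.645 * SEM ≈ 13.78044

13.78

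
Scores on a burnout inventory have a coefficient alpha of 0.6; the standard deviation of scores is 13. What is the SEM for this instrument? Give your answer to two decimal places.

SEM = 13.0000 · √(1 − 0.6000) = 13.0000 · √0.4000 ≈ 13.0000 · 0.6325 ≈ 8.2219

8.22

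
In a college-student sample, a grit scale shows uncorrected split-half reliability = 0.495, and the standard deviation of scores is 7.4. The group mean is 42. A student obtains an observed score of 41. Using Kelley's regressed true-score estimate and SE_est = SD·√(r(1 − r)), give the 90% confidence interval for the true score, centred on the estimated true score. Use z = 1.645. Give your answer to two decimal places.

[35.58, 47.10]

r_full = 2·0.495 / (1 + 0.495) ≈ 0.662
Estimated true score = 0.662*41 + (1 − 0.662)*42 ≈ 41.338
SE_est = 7.400*√(0.662*0.338) ≈ 3.500
CI = 41.338 ± 1.645 * 3.500 → [35.580, 47.095]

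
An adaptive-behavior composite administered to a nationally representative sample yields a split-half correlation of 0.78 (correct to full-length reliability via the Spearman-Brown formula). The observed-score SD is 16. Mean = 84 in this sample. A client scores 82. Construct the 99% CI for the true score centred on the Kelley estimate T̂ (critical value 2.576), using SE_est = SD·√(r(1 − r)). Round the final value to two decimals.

[68.68, 95.81]

Spearman-Brown: r = 2(0.78) / (1 + 0.78) = 1.5600 / 1.7800 ≈ 0.8764
Estimated true score = 0.8764*82 + (1 − 0.8764)*84 ≈ 82.2472
SE_est = 16.0000·√[r(1 − r)] ≈ 5.2659
CI = 82.2472 ± 2.576 * 5.2659 → [68.6822, 95.8122]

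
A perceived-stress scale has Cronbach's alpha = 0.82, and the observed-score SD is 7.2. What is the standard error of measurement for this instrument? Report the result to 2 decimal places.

SEM = 7.20000*√(1 − 0.82000) ≃ 3.05470

3.05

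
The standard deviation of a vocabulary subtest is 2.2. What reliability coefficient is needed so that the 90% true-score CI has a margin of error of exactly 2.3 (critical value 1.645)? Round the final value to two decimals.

0.60

Required SEM = 2.3 / 1.645 ≈ 1.3982
Required reliability = 1 − (SEM/SD)² = 1 − 0.4039 ≈ 0.5961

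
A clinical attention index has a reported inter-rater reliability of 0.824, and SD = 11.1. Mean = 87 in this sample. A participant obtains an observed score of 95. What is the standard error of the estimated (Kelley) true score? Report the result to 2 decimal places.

4.23

SE_est = 11.1000×√(0.8240×0.1760) ≈ 4.2271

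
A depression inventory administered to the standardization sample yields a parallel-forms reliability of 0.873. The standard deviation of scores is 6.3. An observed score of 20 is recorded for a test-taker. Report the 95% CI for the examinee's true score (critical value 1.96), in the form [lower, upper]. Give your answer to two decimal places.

[15.60, 24.40]

SEM = 6.30000 × √(1 − 0.87300) = 6.30000 × √0.12700 ≈ 6.30000 × 0.35637 ≈ 2.24513
Margin = 1.96 × 2.24513 ≈ 4.40046
Interval: (15.59954, 24.40046)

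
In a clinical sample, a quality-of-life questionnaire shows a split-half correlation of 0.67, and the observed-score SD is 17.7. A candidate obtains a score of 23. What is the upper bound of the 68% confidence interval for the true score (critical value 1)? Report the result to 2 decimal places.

30.87

Spearman-Brown: r = 2(0.67) / (1 + 0.67) = 1.340 / 1.670 ≈ 0.802
SEM = 17.700 · √(1 − 0.802) = 17.700 · √0.198 ≈ 17.700 · 0.445 ≈ 7.868
Margin = 1 · 7.868 ≈ 7.868
Upper bound: 23 + 7.868 = 30.868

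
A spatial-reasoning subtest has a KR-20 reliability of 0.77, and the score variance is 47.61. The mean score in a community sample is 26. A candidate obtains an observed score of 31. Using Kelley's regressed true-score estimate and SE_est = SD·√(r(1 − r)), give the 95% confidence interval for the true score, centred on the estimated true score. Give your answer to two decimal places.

[24.16, 35.54]

σ = 47.61^(1/2) = 6.90000
T̂ = 0.77000(31) + 0.23000(26) ≈ 29.85000
SE_est = SD * √(r(1 − r)) = 6.90000 * √0.17710 ≈ 6.90000 * 0.42083 ≈ 2.90374
CI = 29.85000 ± 1.96 * 2.90374 → [24.15866, 35.54134]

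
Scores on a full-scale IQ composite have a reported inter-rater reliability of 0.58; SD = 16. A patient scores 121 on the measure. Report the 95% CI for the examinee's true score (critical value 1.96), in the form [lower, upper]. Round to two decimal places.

[100.68, 141.32]

SEM = 16.0000 · √(1 − 0.5800) = 16.0000 · √0.4200 ≈ 16.0000 · 0.6481 ≈ 10.3692
Margin = 1.96 · 10.3692 ≈ 20.3236
95% CI: 121 ± 20.3236 = [100.6764, 141.3236]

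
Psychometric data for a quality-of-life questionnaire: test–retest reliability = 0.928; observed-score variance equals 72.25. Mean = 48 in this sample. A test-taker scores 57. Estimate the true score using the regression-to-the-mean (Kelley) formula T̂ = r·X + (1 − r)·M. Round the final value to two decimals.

T̂ = 0.92800(57) + 0.07200(48) ≈ 56.35200

56.35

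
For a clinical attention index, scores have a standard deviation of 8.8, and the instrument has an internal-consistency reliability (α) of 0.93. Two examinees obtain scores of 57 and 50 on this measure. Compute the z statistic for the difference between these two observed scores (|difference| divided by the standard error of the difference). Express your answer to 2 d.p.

SEM = 8.800*√(1 − 0.930) ≃ 2.328
SE_diff = SEM * √2 ≃ 2.328 * 1.414 ≃ 3.293
z = |57 − 50| / 3.293 = 7 / 3.293 ≃ 2.126

2.13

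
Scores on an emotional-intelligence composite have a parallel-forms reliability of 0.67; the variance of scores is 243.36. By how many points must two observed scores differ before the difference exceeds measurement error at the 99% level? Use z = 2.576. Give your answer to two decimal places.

32.65

σ = 243.36^(1/2) = 15.6000
The standard error of measurement is 15.6000×√(1 − 0.6700) ≈ 15.6000×0.5745 ≈ 8.9615.
SE_diff = SEM × √2 ≈ 8.9615 × 1.4142 ≈ 12.6735
Smallest detectable difference = 2.576×12.6735 ≈ 32.6469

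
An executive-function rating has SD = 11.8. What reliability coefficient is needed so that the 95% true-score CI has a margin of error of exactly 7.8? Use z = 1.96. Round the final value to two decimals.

0.89

SEM needed = half-width / z = 7.8/1.96 ≈ 3.9796
r = 1 − (3.9796/11.8)² ≈ 1 − 0.1137 ≈ 0.8863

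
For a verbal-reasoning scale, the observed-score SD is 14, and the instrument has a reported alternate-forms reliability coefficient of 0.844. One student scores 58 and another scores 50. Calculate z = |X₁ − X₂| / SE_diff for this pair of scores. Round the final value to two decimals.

1.02

The standard error of measurement is 14.0000·√(1 − 0.8440) ≈ 14.0000·0.3950 ≈ 5.5296.
SE_diff = SEM · √2 ≈ 5.5296 · 1.4142 ≈ 7.8200
z = |58 − 50| / 7.8200 = 8 / 7.8200 ≈ 1.0230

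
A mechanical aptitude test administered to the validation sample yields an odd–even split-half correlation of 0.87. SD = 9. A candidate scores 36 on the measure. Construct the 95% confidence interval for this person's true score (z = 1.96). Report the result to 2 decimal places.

r_full = 2·0.87 / (1 + 0.87) ≈ 0.9305
SEM = 9.0000*√(1 − 0.9305) ≈ 2.3730
Half-width = 1.96*2.3730 ≈ 4.6510
Interval: (31.3490, 40.6510)

[31.35, 40.65]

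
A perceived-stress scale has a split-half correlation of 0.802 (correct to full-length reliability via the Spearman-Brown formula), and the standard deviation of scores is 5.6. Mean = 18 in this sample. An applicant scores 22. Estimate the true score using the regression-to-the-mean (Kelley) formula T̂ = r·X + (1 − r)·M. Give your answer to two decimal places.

21.56

Full-length reliability (Spearman-Brown) = 2(0.802)/(1+0.802) ≈ 0.890
T̂ = 0.890(22) + 0.110(18) ≈ 21.560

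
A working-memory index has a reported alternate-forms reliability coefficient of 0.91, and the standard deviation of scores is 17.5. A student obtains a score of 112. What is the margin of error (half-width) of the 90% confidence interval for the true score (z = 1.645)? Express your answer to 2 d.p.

8.64

SEM = 17.5000 × √(1 − 0.9100) = 17.5000 × √0.0900 ≈ 17.5000 × 0.3000 ≈ 5.2500
1.645 × SEM ≈ 8.6362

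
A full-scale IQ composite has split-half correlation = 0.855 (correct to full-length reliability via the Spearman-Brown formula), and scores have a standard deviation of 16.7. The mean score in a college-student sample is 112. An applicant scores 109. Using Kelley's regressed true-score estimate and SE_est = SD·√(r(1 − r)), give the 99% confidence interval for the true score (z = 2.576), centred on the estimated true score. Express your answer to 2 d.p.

[97.69, 120.78]

r_full = 2·0.855 / (1 + 0.855) ≃ 0.922
T̂ = 0.922(109) + 0.078(112) ≃ 109.235
SE_est = SD × √(r(1 − r)) = 16.700 × √0.072 ≃ 16.700 × 0.268 ≃ 4.483
99% CI: 109.235 ± 11.548 ≃ (97.687, 120.782)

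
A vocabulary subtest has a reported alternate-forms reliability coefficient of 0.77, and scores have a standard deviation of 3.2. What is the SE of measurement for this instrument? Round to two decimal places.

1.53

The standard error of measurement is 3.2000·√(1 − 0.7700) ≈ 3.2000·0.4796 ≈ 1.5347.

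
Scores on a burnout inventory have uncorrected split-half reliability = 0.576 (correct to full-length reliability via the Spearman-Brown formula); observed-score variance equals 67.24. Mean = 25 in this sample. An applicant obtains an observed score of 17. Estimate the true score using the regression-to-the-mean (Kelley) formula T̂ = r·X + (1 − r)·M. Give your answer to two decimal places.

Spearman-Brown: r = 2(0.576) / (1 + 0.576) = 1.15200 / 1.57600 ≈ 0.73096
Estimated true score = 0.73096*17 + (1 − 0.73096)*25 ≈ 19.15228

19.15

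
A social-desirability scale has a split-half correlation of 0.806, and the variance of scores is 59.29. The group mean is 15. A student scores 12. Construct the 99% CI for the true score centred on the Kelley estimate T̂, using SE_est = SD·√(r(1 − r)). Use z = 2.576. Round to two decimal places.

SD = √59.29 = 7.7000
Spearman-Brown: r = 2(0.806) / (1 + 0.806) = 1.6120 / 1.8060 ≈ 0.8926
T̂ = r·X + (1 − r)·M = 0.8926·12 + 0.1074·15 ≈ 10.7110 + 1.6113 ≈ 12.3223
SE_est = 7.7000·√(0.8926·0.1074) ≈ 2.3843
99% CI: 12.3223 ± 6.1419 ≈ (6.1804, 18.4642)

[6.18, 18.46]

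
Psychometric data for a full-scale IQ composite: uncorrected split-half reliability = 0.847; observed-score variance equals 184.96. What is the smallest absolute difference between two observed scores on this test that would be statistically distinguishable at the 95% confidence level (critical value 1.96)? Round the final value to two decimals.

10.85

SD = √184.96 = 13.600
Full-length reliability (Spearman-Brown) = 2(0.847)/(1+0.847) ≈ 0.917
The standard error of measurement is 13.600·√(1 − 0.917) ≈ 13.600·0.288 ≈ 3.914.
Standard error of the difference = 3.914·√2 ≈ 5.536
Minimum reliable difference = 1.96 · SE_diff ≈ 1.96 · 5.536 ≈ 10.850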